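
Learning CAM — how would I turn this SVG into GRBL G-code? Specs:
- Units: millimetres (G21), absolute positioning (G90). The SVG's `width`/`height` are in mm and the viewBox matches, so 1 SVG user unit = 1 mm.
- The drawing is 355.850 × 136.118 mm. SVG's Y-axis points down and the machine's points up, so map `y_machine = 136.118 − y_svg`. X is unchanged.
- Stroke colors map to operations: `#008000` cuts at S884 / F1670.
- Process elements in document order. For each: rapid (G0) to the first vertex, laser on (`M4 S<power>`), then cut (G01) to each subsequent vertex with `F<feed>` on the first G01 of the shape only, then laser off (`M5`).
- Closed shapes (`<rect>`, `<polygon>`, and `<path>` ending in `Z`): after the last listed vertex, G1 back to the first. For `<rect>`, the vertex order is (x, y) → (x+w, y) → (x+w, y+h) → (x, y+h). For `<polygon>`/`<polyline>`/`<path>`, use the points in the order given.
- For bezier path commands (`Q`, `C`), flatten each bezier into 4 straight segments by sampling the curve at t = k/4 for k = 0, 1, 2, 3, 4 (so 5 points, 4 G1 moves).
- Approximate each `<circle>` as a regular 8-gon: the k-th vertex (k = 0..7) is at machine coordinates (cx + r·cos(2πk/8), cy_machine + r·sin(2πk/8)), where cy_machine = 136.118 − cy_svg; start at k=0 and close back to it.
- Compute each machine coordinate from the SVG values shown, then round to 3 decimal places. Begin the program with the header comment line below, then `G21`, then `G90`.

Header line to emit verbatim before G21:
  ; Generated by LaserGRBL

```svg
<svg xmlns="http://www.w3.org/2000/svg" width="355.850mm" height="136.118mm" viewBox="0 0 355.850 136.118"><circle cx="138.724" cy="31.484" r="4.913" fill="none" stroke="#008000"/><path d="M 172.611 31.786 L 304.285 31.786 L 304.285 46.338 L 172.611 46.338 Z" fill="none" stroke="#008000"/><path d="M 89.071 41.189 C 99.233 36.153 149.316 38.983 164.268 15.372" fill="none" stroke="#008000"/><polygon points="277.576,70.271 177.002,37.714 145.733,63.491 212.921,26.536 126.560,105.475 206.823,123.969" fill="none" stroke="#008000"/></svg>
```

; Generated by LaserGRBL
G21
G90
G0 X143.637 Y104.634
M4 S884
G01 X142.198 Y108.108 F1670
G01 X138.724 Y109.547
G01 X135.250 Y108.108
G01 X133.811 Y104.634
G01 X135.250 Y101.160
G01 X138.724 Y99.721
G01 X142.198 Y101.160
G01 X143.637 Y104.634
M5
G0 X172.611 Y104.332
M4 S884
G01 X304.285 Y104.332 F1670
G01 X304.285 Y89.780
G01 X172.611 Y89.780
G01 X172.611 Y104.332
M5
G0 X89.071 Y94.929
M4 S884
G01 X103.005 Y97.767 F1670
G01 X124.873 Y100.872
G01 X147.640 Y107.459
G01 X164.268 Y120.746
M5
G0 X277.576 Y65.847
M4 S884
G01 X177.002 Y98.404 F1670
G01 X145.733 Y72.627
G01 X212.921 Y109.582
G01 X126.560 Y30.643
G01 X206.823 Y12.149
G01 X277.576 Y65.847
M5

viewBox `0 0 355.850 136.118` with mm width/height → 1 unit = 1 mm. Flip: y_m = 136.118 − y_svg.

**Shape 1** — `<circle>` circle, stroke `#008000` → cut (S884, F1670). Machine vertices: (143.637,104.634) → (142.198,108.108) → (138.724,109.547) → (135.250,108.108) → (133.811,104.634) → (135.250,101.160) → (138.724,99.721) → (142.198,101.160) → (143.637,104.634). Closed: final G1 returns to the first vertex.

**Shape 2** — `<path>` rectangle, stroke `#008000` → cut (S884, F1670). Machine vertices: (172.611,104.332) → (304.285,104.332) → (304.285,89.780) → (172.611,89.780) → (172.611,104.332). Closed: final G1 returns to the first vertex.

**Shape 3** — `<path>` cubic bezier, stroke `#008000` → cut (S884, F1670). Control points (SVG): P0=(89.071,41.189), P1=(99.233,36.153), P2=(149.316,38.983), P3=(164.268,15.372); sampled at t=k/4. Machine vertices: (89.071,94.929) → (103.005,97.767) → (124.873,100.872) → (147.640,107.459) → (164.268,120.746). Open path.

**Shape 4** — `<polygon>` closed polygon, stroke `#008000` → cut (S884, F1670). Machine vertices: (277.576,65.847) → (177.002,98.404) → (145.733,72.627) → (212.921,109.582) → (126.560,30.643) → (206.823,12.149) → (277.576,65.847). Closed: final G1 returns to the first vertex.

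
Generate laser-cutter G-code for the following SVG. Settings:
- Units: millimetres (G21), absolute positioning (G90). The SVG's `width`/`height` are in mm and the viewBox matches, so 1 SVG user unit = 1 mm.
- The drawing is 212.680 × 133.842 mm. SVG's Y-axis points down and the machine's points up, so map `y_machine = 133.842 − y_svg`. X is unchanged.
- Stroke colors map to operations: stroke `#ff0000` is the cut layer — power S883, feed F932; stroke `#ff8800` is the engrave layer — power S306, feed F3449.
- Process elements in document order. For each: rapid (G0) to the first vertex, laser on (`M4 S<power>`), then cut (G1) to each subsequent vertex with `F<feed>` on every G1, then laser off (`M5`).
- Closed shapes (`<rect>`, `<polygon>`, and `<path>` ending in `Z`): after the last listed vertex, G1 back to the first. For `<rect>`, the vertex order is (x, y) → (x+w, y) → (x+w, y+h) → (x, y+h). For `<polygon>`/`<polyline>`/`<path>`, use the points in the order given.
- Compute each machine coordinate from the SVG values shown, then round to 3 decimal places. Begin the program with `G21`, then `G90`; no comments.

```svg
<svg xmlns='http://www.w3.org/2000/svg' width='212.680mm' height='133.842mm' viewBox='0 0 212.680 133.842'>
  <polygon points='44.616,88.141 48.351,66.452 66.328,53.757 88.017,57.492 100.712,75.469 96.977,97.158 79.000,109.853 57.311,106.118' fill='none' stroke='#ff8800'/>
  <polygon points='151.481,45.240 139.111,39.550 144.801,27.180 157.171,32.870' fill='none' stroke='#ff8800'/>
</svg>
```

G21
G90
G0 X44.616 Y45.701
M4 S306
G1 X48.351 Y67.390 F3449
G1 X66.328 Y80.085 F3449
G1 X88.017 Y76.350 F3449
G1 X100.712 Y58.373 F3449
G1 X96.977 Y36.684 F3449
G1 X79.000 Y23.989 F3449
G1 X57.311 Y27.724 F3449
G1 X44.616 Y45.701 F3449
M5
G0 X151.481 Y88.602
M4 S306
G1 X139.111 Y94.292 F3449
G1 X144.801 Y106.662 F3449
G1 X157.171 Y100.972 F3449
G1 X151.481 Y88.602 F3449
M5

Since the viewBox matches the mm dimensions, user units are millimetres directly. The only transform is the Y-flip y_m = 133.842 − y_svg.

Shape 1 is a regular polygon drawn with `<polygon>`. Its stroke #ff8800 means engrave at S306, F3449. After flipping Y the toolpath is (44.616,45.701) → (48.351,67.390) → (66.328,80.085) → (88.017,76.350) → (100.712,58.373) → (96.977,36.684) → (79.000,23.989) → (57.311,27.724) → (44.616,45.701), returning to the start.

Shape 2 is a regular polygon drawn with `<polygon>`. Its stroke #ff8800 means engrave at S306, F3449. After flipping Y the toolpath is (151.481,88.602) → (139.111,94.292) → (144.801,106.662) → (157.171,100.972) → (151.481,88.602), returning to the start.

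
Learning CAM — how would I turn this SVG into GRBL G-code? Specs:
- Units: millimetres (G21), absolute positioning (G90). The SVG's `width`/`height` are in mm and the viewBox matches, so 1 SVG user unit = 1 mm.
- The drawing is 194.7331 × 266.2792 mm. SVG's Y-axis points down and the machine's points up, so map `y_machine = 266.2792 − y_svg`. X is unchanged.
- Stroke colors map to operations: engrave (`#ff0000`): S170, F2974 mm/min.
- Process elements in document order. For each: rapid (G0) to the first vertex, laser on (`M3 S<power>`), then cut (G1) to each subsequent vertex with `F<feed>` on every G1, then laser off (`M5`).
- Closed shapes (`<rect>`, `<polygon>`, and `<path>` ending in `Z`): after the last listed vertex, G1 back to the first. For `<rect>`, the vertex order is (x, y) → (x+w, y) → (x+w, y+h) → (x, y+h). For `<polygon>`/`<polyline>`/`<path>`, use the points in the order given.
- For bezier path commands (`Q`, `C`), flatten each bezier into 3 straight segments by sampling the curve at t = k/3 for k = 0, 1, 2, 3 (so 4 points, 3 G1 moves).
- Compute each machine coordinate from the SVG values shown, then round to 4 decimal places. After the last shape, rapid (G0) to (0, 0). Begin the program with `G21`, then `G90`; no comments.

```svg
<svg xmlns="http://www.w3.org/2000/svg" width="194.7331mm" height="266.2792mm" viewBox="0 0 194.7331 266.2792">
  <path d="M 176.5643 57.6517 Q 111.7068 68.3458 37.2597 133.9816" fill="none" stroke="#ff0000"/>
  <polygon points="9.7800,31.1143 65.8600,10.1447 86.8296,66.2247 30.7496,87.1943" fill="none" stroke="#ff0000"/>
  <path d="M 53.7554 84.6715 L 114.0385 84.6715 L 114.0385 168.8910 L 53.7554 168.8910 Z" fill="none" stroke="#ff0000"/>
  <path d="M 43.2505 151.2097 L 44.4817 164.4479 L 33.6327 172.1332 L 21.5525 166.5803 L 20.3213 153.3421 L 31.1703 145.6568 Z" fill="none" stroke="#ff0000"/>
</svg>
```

1 u = 1 mm; y_m = 266.2792 − y.

[1] `<path>` quadratic bezier, #ff0000→engrave S170 F2974: (176.5643,208.6275) → (132.2605,195.3935) → (85.8256,169.9502) → (37.2597,132.2976)

[2] `<polygon>` regular polygon, #ff0000→engrave S170 F2974: (9.7800,235.1649) → (65.8600,256.1345) → (86.8296,200.0545) → (30.7496,179.0849) → (9.7800,235.1649) (closed)

[3] `<path>` rectangle, #ff0000→engrave S170 F2974: (53.7554,181.6077) → (114.0385,181.6077) → (114.0385,97.3882) → (53.7554,97.3882) → (53.7554,181.6077) (closed)

[4] `<path>` regular polygon, #ff0000→engrave S170 F2974: (43.2505,115.0695) → (44.4817,101.8313) → (33.6327,94.1460) → (21.5525,99.6989) → (20.3213,112.9371) → (31.1703,120.6224) → (43.2505,115.0695) (closed)

G21
G90
G0 X176.5643 Y208.6275
M3 S170
G1 X132.2605 Y195.3935 F2974
G1 X85.8256 Y169.9502 F2974
G1 X37.2597 Y132.2976 F2974
M5
G0 X9.7800 Y235.1649
M3 S170
G1 X65.8600 Y256.1345 F2974
G1 X86.8296 Y200.0545 F2974
G1 X30.7496 Y179.0849 F2974
G1 X9.7800 Y235.1649 F2974
M5
G0 X53.7554 Y181.6077
M3 S170
G1 X114.0385 Y181.6077 F2974
G1 X114.0385 Y97.3882 F2974
G1 X53.7554 Y97.3882 F2974
G1 X53.7554 Y181.6077 F2974
M5
G0 X43.2505 Y115.0695
M3 S170
G1 X44.4817 Y101.8313 F2974
G1 X33.6327 Y94.1460 F2974
G1 X21.5525 Y99.6989 F2974
G1 X20.3213 Y112.9371 F2974
G1 X31.1703 Y120.6224 F2974
G1 X43.2505 Y115.0695 F2974
M5
G0 X0.0000 Y0.0000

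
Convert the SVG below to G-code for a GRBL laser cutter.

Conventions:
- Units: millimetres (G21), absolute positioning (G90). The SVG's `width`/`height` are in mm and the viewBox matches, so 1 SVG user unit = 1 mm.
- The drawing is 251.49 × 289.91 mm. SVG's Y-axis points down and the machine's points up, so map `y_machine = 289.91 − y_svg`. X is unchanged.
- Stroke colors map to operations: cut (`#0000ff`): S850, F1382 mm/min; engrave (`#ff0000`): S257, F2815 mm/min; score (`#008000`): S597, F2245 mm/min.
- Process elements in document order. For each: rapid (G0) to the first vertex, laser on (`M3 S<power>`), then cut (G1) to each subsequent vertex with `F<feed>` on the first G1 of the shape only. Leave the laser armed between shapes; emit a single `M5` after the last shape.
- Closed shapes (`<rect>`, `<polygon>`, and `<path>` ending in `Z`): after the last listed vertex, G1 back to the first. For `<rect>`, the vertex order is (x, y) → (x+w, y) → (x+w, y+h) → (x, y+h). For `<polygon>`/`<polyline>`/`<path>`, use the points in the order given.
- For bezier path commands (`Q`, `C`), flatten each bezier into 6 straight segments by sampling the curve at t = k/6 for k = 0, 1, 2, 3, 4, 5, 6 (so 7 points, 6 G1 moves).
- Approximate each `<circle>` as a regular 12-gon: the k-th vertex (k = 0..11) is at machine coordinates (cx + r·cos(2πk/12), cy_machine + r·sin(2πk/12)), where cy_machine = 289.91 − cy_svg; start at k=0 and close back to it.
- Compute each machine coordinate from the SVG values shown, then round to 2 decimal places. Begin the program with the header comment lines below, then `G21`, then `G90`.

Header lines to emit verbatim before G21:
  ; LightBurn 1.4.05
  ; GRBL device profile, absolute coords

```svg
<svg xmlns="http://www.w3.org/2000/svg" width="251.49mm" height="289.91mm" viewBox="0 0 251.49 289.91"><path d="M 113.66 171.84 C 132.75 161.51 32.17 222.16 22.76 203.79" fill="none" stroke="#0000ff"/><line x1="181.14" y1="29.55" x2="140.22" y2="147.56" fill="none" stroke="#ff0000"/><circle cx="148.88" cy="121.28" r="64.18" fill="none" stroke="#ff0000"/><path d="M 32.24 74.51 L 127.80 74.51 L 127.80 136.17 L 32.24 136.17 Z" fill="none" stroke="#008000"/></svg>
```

Since the viewBox matches the mm dimensions, user units are millimetres directly. The only transform is the Y-flip y_m = 289.91 − y_svg.

Shape 1 is a cubic bezier drawn with `<path>`. Its stroke #0000ff means cut at S850, F1382. After flipping Y the toolpath is (113.66,118.07) → (114.21,118.01) → (100.67,110.30) → (78.90,99.08) → (54.75,88.53) → (34.09,82.83) → (22.76,86.12).

Shape 2 is a line segment drawn with `<line>`. Its stroke #ff0000 means engrave at S257, F2815. After flipping Y the toolpath is (181.14,260.36) → (140.22,142.35).

Shape 3 is a circle drawn with `<circle>`. Its stroke #ff0000 means engrave at S257, F2815. After flipping Y the toolpath is (213.06,168.63) → (204.46,200.72) → (180.97,224.21) → (148.88,232.81) → (116.79,224.21) → (93.30,200.72) → (84.70,168.63) → (93.30,136.54) → (116.79,113.05) → (148.88,104.45) → (180.97,113.05) → (204.46,136.54) → (213.06,168.63), returning to the start.

Shape 4 is a rectangle drawn with `<path>`. Its stroke #008000 means score at S597, F2245. After flipping Y the toolpath is (32.24,215.40) → (127.80,215.40) → (127.80,153.74) → (32.24,153.74) → (32.24,215.40), returning to the start.

; LightBurn 1.4.05
; GRBL device profile, absolute coords
G21
G90
G0 X113.66 Y118.07
M3 S850
G1 X114.21 Y118.01 F1382
G1 X100.67 Y110.30
G1 X78.90 Y99.08
G1 X54.75 Y88.53
G1 X34.09 Y82.83
G1 X22.76 Y86.12
G0 X181.14 Y260.36
M3 S257
G1 X140.22 Y142.35 F2815
G0 X213.06 Y168.63
M3 S257
G1 X204.46 Y200.72 F2815
G1 X180.97 Y224.21
G1 X148.88 Y232.81
G1 X116.79 Y224.21
G1 X93.30 Y200.72
G1 X84.70 Y168.63
G1 X93.30 Y136.54
G1 X116.79 Y113.05
G1 X148.88 Y104.45
G1 X180.97 Y113.05
G1 X204.46 Y136.54
G1 X213.06 Y168.63
G0 X32.24 Y215.40
M3 S597
G1 X127.80 Y215.40 F2245
G1 X127.80 Y153.74
G1 X32.24 Y153.74
G1 X32.24 Y215.40
M5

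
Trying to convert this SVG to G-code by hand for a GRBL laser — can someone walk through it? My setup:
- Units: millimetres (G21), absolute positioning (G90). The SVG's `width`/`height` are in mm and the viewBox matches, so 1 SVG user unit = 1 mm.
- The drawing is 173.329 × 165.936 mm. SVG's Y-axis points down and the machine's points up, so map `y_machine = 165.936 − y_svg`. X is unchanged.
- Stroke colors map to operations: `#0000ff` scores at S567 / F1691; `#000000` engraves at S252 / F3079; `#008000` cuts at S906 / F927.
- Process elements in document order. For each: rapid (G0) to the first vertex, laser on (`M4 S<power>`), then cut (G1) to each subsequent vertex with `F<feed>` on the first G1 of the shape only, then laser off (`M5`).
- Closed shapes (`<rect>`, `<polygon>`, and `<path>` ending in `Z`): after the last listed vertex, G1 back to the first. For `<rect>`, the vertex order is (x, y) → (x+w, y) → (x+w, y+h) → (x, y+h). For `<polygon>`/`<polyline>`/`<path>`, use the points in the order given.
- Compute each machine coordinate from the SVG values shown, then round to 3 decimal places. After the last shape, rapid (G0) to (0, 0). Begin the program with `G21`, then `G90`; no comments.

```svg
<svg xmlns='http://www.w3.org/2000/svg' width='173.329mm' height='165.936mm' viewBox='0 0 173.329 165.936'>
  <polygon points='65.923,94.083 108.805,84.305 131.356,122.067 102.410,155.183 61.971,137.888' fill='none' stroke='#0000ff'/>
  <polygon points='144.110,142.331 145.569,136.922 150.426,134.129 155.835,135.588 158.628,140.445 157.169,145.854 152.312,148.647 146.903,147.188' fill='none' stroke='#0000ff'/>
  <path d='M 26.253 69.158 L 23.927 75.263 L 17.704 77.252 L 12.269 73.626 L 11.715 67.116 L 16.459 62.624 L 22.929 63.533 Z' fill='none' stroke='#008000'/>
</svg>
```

G21
G90
G0 X65.923 Y71.853
M4 S567
G1 X108.805 Y81.631 F1691
G1 X131.356 Y43.869
G1 X102.410 Y10.753
G1 X61.971 Y28.048
G1 X65.923 Y71.853
M5
G0 X144.110 Y23.605
M4 S567
G1 X145.569 Y29.014 F1691
G1 X150.426 Y31.807
G1 X155.835 Y30.348
G1 X158.628 Y25.491
G1 X157.169 Y20.082
G1 X152.312 Y17.289
G1 X146.903 Y18.748
G1 X144.110 Y23.605
M5
G0 X26.253 Y96.778
M4 S906
G1 X23.927 Y90.673 F927
G1 X17.704 Y88.684
G1 X12.269 Y92.310
G1 X11.715 Y98.820
G1 X16.459 Y103.312
G1 X22.929 Y102.403
G1 X26.253 Y96.778
M5
G0 X0.000 Y0.000

viewBox `0 0 173.329 165.936` with mm width/height → 1 unit = 1 mm. Flip: y_m = 165.936 − y_svg.

**Shape 1** — `<polygon>` regular polygon, stroke `#0000ff` → score (S567, F1691). Machine vertices: (65.923,71.853) → (108.805,81.631) → (131.356,43.869) → (102.410,10.753) → (61.971,28.048) → (65.923,71.853). Closed: final G1 returns to the first vertex.

**Shape 2** — `<polygon>` regular polygon, stroke `#0000ff` → score (S567, F1691). Machine vertices: (144.110,23.605) → (145.569,29.014) → (150.426,31.807) → (155.835,30.348) → (158.628,25.491) → (157.169,20.082) → (152.312,17.289) → (146.903,18.748) → (144.110,23.605). Closed: final G1 returns to the first vertex.

**Shape 3** — `<path>` regular polygon, stroke `#008000` → cut (S906, F927). Machine vertices: (26.253,96.778) → (23.927,90.673) → (17.704,88.684) → (12.269,92.310) → (11.715,98.820) → (16.459,103.312) → (22.929,102.403) → (26.253,96.778). Closed: final G1 returns to the first vertex.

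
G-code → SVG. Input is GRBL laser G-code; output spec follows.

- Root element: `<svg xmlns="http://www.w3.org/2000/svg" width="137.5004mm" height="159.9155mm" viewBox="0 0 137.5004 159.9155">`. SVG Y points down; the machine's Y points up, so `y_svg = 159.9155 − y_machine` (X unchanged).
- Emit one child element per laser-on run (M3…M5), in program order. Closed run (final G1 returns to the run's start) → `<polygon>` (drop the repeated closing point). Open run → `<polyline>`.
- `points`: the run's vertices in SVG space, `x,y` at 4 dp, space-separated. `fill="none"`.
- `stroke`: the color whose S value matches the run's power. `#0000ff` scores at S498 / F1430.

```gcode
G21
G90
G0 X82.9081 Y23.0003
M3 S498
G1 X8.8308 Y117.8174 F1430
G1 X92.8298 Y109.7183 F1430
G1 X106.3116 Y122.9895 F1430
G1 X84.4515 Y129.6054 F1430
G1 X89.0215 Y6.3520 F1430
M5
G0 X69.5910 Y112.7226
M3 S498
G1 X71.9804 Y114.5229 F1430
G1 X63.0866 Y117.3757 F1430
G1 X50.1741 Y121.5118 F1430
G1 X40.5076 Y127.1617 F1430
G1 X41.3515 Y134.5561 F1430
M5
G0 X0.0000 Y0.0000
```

y_svg = 159.9155 − y_m. Every run uses S498, so all elements get stroke `#0000ff` (score).

[1] open run; points: 82.9081,136.9152 8.8308,42.0981 92.8298,50.1972 106.3116,36.9260 84.4515,30.3101 89.0215,153.5635

[2] open run; points: 69.5910,47.1929 71.9804,45.3926 63.0866,42.5398 50.1741,38.4037 40.5076,32.7538 41.3515,25.3594

<svg xmlns="http://www.w3.org/2000/svg" width="137.5004mm" height="159.9155mm" viewBox="0 0 137.5004 159.9155">
  <polyline points="82.9081,136.9152 8.8308,42.0981 92.8298,50.1972 106.3116,36.9260 84.4515,30.3101 89.0215,153.5635" fill="none" stroke="#0000ff"/>
  <polyline points="69.5910,47.1929 71.9804,45.3926 63.0866,42.5398 50.1741,38.4037 40.5076,32.7538 41.3515,25.3594" fill="none" stroke="#0000ff"/>
</svg>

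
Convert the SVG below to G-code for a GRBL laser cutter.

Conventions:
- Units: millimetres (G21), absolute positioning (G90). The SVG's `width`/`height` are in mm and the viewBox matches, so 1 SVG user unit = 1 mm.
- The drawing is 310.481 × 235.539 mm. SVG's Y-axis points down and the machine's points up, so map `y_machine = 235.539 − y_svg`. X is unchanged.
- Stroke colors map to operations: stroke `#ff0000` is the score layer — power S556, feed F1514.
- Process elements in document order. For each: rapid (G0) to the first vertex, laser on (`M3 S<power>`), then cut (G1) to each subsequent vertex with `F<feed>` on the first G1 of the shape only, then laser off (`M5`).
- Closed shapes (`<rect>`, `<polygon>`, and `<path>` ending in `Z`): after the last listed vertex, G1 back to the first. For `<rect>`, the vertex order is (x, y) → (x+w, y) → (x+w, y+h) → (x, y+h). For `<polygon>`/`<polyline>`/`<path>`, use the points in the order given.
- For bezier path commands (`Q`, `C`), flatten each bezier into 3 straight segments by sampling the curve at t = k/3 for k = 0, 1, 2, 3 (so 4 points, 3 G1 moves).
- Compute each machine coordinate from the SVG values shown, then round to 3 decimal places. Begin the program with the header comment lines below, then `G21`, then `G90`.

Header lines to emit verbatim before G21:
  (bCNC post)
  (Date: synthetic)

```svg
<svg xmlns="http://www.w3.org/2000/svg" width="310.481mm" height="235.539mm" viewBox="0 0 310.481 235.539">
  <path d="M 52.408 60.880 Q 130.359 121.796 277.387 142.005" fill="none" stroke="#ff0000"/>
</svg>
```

viewBox `0 0 310.481 235.539` with mm width/height → 1 unit = 1 mm. Flip: y_m = 235.539 − y_svg.

**Shape 1** — `<path>` quadratic bezier, stroke `#ff0000` → score (S556, F1514). Control points (SVG): P0=(52.408,60.880), P1=(130.359,121.796), P2=(277.387,142.005); sampled at t=k/3. Machine vertices: (52.408,174.659) → (112.051,138.571) → (187.044,111.530) → (277.387,93.534). Open path.

(bCNC post)
(Date: synthetic)
G21
G90
G0 X52.408 Y174.659
M3 S556
G1 X112.051 Y138.571 F1514
G1 X187.044 Y111.530
G1 X277.387 Y93.534
M5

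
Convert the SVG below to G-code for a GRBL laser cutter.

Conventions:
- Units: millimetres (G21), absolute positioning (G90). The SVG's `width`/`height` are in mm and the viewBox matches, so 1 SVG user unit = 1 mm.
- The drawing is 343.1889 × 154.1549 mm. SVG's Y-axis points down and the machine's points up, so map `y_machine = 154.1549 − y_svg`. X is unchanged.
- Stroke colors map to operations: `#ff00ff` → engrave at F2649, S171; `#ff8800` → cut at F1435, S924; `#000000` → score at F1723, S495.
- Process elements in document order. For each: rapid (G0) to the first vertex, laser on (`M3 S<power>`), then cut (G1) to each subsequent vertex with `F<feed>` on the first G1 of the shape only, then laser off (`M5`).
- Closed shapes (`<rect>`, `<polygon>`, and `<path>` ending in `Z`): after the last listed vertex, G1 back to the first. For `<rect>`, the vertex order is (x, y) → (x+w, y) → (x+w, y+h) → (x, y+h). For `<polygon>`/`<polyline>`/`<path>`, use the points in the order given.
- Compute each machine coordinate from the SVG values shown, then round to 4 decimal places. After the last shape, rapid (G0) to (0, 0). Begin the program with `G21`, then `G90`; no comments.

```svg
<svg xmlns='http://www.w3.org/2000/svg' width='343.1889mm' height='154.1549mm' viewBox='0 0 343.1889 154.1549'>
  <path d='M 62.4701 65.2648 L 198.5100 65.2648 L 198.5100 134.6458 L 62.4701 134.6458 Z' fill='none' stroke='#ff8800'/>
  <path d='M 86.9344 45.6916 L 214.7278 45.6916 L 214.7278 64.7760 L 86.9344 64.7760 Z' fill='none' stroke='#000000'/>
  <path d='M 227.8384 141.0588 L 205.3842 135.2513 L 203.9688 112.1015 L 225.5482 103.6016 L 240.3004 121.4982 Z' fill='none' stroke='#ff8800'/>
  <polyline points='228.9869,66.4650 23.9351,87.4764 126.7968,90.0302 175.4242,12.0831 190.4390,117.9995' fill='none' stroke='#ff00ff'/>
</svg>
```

Since the viewBox matches the mm dimensions, user units are millimetres directly. The only transform is the Y-flip y_m = 154.1549 − y_svg.

Shape 1 is a rectangle drawn with `<path>`. Its stroke #ff8800 means cut at S924, F1435. After flipping Y the toolpath is (62.4701,88.8901) → (198.5100,88.8901) → (198.5100,19.5091) → (62.4701,19.5091) → (62.4701,88.8901), returning to the start.

Shape 2 is a rectangle drawn with `<path>`. Its stroke #000000 means score at S495, F1723. After flipping Y the toolpath is (86.9344,108.4633) → (214.7278,108.4633) → (214.7278,89.3789) → (86.9344,89.3789) → (86.9344,108.4633), returning to the start.

Shape 3 is a regular polygon drawn with `<path>`. Its stroke #ff8800 means cut at S924, F1435. After flipping Y the toolpath is (227.8384,13.0961) → (205.3842,18.9036) → (203.9688,42.0534) → (225.5482,50.5533) → (240.3004,32.6567) → (227.8384,13.0961), returning to the start.

Shape 4 is a open polyline drawn with `<polyline>`. Its stroke #ff00ff means engrave at S171, F2649. After flipping Y the toolpath is (228.9869,87.6899) → (23.9351,66.6785) → (126.7968,64.1247) → (175.4242,142.0718) → (190.4390,36.1554).

G21
G90
G0 X62.4701 Y88.8901
M3 S924
G1 X198.5100 Y88.8901 F1435
G1 X198.5100 Y19.5091
G1 X62.4701 Y19.5091
G1 X62.4701 Y88.8901
M5
G0 X86.9344 Y108.4633
M3 S495
G1 X214.7278 Y108.4633 F1723
G1 X214.7278 Y89.3789
G1 X86.9344 Y89.3789
G1 X86.9344 Y108.4633
M5
G0 X227.8384 Y13.0961
M3 S924
G1 X205.3842 Y18.9036 F1435
G1 X203.9688 Y42.0534
G1 X225.5482 Y50.5533
G1 X240.3004 Y32.6567
G1 X227.8384 Y13.0961
M5
G0 X228.9869 Y87.6899
M3 S171
G1 X23.9351 Y66.6785 F2649
G1 X126.7968 Y64.1247
G1 X175.4242 Y142.0718
G1 X190.4390 Y36.1554
M5
G0 X0.0000 Y0.0000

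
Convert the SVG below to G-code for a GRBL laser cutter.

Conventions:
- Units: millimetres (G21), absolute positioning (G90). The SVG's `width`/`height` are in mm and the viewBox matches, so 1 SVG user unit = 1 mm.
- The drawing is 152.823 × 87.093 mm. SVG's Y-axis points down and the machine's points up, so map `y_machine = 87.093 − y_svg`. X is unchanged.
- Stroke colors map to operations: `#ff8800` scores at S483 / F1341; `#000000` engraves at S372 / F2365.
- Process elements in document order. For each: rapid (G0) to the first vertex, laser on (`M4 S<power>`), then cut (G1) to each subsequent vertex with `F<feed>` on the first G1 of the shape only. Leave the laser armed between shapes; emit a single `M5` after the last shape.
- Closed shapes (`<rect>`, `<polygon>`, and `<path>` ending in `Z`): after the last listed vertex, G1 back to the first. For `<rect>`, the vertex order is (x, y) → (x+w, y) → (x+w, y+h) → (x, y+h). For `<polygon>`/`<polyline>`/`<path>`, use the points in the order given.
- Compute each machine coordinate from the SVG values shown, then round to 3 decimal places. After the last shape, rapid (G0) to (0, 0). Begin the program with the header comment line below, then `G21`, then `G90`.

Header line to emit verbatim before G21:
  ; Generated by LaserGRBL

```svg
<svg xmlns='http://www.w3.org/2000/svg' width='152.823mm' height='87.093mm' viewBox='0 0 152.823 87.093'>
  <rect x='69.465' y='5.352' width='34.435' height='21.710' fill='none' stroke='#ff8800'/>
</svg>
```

; Generated by LaserGRBL
G21
G90
G0 X69.465 Y81.741
M4 S483
G1 X103.900 Y81.741 F1341
G1 X103.900 Y60.031
G1 X69.465 Y60.031
G1 X69.465 Y81.741
M5
G0 X0.000 Y0.000

viewBox `0 0 152.823 87.093` with mm width/height → 1 unit = 1 mm. Flip: y_m = 87.093 − y_svg.

**Shape 1** — `<rect>` rectangle, stroke `#ff8800` → score (S483, F1341). Machine vertices: (69.465,81.741) → (103.900,81.741) → (103.900,60.031) → (69.465,60.031) → (69.465,81.741). Closed: final G1 returns to the first vertex.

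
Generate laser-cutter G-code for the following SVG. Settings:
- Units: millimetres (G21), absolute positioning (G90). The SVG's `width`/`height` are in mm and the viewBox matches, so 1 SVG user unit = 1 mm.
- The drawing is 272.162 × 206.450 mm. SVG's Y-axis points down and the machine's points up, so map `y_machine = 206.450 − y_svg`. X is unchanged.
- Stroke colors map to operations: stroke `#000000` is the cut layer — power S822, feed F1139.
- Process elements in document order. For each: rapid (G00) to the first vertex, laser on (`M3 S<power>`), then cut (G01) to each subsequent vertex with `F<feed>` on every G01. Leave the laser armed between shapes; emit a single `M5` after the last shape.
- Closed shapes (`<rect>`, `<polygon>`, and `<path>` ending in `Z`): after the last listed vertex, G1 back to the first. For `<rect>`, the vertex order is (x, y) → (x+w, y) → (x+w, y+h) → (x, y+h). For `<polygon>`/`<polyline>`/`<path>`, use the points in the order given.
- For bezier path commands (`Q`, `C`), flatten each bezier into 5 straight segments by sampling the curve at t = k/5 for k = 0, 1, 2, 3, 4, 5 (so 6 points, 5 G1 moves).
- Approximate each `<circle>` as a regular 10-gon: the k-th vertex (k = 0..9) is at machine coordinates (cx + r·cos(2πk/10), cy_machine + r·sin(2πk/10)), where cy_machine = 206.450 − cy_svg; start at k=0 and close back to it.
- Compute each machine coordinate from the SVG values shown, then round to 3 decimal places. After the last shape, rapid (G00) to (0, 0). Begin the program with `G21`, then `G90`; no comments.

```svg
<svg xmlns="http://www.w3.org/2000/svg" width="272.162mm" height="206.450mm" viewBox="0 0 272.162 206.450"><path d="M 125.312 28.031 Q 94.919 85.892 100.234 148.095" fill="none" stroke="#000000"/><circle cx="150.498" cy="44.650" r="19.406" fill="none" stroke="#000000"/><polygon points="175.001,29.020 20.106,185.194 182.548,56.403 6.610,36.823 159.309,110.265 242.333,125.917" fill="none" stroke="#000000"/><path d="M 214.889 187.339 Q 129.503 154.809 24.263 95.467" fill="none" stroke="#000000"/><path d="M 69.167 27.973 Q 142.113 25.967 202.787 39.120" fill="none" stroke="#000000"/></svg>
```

G21
G90
G00 X125.312 Y178.419
M3 S822
G01 X114.583 Y155.101 F1139
G01 X106.711 Y131.435 F1139
G01 X101.695 Y107.423 F1139
G01 X99.536 Y83.063 F1139
G01 X100.234 Y58.355 F1139
G00 X169.904 Y161.800
M3 S822
G01 X166.198 Y173.207 F1139
G01 X156.495 Y180.256 F1139
G01 X144.501 Y180.256 F1139
G01 X134.798 Y173.207 F1139
G01 X131.092 Y161.800 F1139
G01 X134.798 Y150.393 F1139
G01 X144.501 Y143.344 F1139
G01 X156.495 Y143.344 F1139
G01 X166.198 Y150.393 F1139
G01 X169.904 Y161.800 F1139
G00 X175.001 Y177.430
M3 S822
G01 X20.106 Y21.256 F1139
G01 X182.548 Y150.047 F1139
G01 X6.610 Y169.627 F1139
G01 X159.309 Y96.185 F1139
G01 X242.333 Y80.533 F1139
G01 X175.001 Y177.430 F1139
G00 X214.889 Y19.111
M3 S822
G01 X179.940 Y33.195 F1139
G01 X143.404 Y49.425 F1139
G01 X105.278 Y67.799 F1139
G01 X65.565 Y88.319 F1139
G01 X24.263 Y110.983 F1139
G00 X69.167 Y178.477
M3 S822
G01 X97.855 Y178.673 F1139
G01 X125.560 Y177.656 F1139
G01 X152.284 Y175.427 F1139
G01 X178.027 Y171.985 F1139
G01 X202.787 Y167.330 F1139
M5
G00 X0.000 Y0.000

Since the viewBox matches the mm dimensions, user units are millimetres directly. The only transform is the Y-flip y_m = 206.450 − y_svg.

Shape 1 is a quadratic bezier drawn with `<path>`. Its stroke #000000 means cut at S822, F1139. After flipping Y the toolpath is (125.312,178.419) → (114.583,155.101) → (106.711,131.435) → (101.695,107.423) → (99.536,83.063) → (100.234,58.355).

Shape 2 is a circle drawn with `<circle>`. Its stroke #000000 means cut at S822, F1139. After flipping Y the toolpath is (169.904,161.800) → (166.198,173.207) → (156.495,180.256) → (144.501,180.256) → (134.798,173.207) → (131.092,161.800) → (134.798,150.393) → (144.501,143.344) → (156.495,143.344) → (166.198,150.393) → (169.904,161.800), returning to the start.

Shape 3 is a closed polygon drawn with `<polygon>`. Its stroke #000000 means cut at S822, F1139. After flipping Y the toolpath is (175.001,177.430) → (20.106,21.256) → (182.548,150.047) → (6.610,169.627) → (159.309,96.185) → (242.333,80.533) → (175.001,177.430), returning to the start.

Shape 4 is a quadratic bezier drawn with `<path>`. Its stroke #000000 means cut at S822, F1139. After flipping Y the toolpath is (214.889,19.111) → (179.940,33.195) → (143.404,49.425) → (105.278,67.799) → (65.565,88.319) → (24.263,110.983).

Shape 5 is a quadratic bezier drawn with `<path>`. Its stroke #000000 means cut at S822, F1139. After flipping Y the toolpath is (69.167,178.477) → (97.855,178.673) → (125.560,177.656) → (152.284,175.427) → (178.027,171.985) → (202.787,167.330).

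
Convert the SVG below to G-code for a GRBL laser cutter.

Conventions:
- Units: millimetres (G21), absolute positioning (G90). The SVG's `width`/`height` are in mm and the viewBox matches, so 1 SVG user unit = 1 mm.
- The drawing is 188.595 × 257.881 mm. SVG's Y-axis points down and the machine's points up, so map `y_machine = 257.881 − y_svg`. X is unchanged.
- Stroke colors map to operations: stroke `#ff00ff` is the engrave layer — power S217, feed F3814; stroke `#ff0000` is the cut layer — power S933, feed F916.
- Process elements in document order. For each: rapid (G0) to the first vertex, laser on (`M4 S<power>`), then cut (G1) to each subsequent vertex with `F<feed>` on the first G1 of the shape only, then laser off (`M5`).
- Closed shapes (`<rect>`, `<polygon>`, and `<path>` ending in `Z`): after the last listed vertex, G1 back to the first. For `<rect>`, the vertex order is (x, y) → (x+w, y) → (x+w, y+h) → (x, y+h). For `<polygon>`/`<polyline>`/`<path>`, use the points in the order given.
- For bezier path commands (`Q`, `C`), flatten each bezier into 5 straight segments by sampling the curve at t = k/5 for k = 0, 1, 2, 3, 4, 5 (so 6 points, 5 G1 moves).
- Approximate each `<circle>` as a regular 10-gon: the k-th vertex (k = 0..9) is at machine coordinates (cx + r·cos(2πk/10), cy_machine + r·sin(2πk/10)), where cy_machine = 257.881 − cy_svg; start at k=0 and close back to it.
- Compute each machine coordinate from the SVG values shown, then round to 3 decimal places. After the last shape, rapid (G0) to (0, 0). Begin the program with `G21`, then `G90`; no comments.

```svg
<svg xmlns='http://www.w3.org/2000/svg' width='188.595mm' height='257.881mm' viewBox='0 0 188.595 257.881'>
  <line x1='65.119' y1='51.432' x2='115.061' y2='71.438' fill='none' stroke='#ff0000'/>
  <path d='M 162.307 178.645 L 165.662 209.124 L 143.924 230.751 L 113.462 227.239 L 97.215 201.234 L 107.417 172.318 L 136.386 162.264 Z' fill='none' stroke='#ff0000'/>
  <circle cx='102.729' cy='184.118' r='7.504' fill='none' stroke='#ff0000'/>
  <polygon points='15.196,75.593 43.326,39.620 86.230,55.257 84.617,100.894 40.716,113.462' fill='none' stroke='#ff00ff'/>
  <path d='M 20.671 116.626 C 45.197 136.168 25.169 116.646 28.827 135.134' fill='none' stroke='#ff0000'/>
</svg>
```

G21
G90
G0 X65.119 Y206.449
M4 S933
G1 X115.061 Y186.443 F916
M5
G0 X162.307 Y79.236
M4 S933
G1 X165.662 Y48.757 F916
G1 X143.924 Y27.130
G1 X113.462 Y30.642
G1 X97.215 Y56.647
G1 X107.417 Y85.563
G1 X136.386 Y95.617
G1 X162.307 Y79.236
M5
G0 X110.233 Y73.763
M4 S933
G1 X108.800 Y78.174 F916
G1 X105.048 Y80.900
G1 X100.410 Y80.900
G1 X96.658 Y78.174
G1 X95.225 Y73.763
G1 X96.658 Y69.352
G1 X100.410 Y66.626
G1 X105.048 Y66.626
G1 X108.800 Y69.352
G1 X110.233 Y73.763
M5
G0 X15.196 Y182.288
M4 S217
G1 X43.326 Y218.261 F3814
G1 X86.230 Y202.624
G1 X84.617 Y156.987
G1 X40.716 Y144.419
G1 X15.196 Y182.288
M5
G0 X20.671 Y141.255
M4 S933
G1 X30.586 Y133.601 F916
G1 X33.084 Y131.623
G1 X31.439 Y131.621
G1 X28.929 Y129.895
G1 X28.827 Y122.747
M5
G0 X0.000 Y0.000

Since the viewBox matches the mm dimensions, user units are millimetres directly. The only transform is the Y-flip y_m = 257.881 − y_svg.

Shape 1 is a line segment drawn with `<line>`. Its stroke #ff0000 means cut at S933, F916. After flipping Y the toolpath is (65.119,206.449) → (115.061,186.443).

Shape 2 is a regular polygon drawn with `<path>`. Its stroke #ff0000 means cut at S933, F916. After flipping Y the toolpath is (162.307,79.236) → (165.662,48.757) → (143.924,27.130) → (113.462,30.642) → (97.215,56.647) → (107.417,85.563) → (136.386,95.617) → (162.307,79.236), returning to the start.

Shape 3 is a circle drawn with `<circle>`. Its stroke #ff0000 means cut at S933, F916. After flipping Y the toolpath is (110.233,73.763) → (108.800,78.174) → (105.048,80.900) → (100.410,80.900) → (96.658,78.174) → (95.225,73.763) → (96.658,69.352) → (100.410,66.626) → (105.048,66.626) → (108.800,69.352) → (110.233,73.763), returning to the start.

Shape 4 is a regular polygon drawn with `<polygon>`. Its stroke #ff00ff means engrave at S217, F3814. After flipping Y the toolpath is (15.196,182.288) → (43.326,218.261) → (86.230,202.624) → (84.617,156.987) → (40.716,144.419) → (15.196,182.288), returning to the start.

Shape 5 is a cubic bezier drawn with `<path>`. Its stroke #ff0000 means cut at S933, F916. After flipping Y the toolpath is (20.671,141.255) → (30.586,133.601) → (33.084,131.623) → (31.439,131.621) → (28.929,129.895) → (28.827,122.747).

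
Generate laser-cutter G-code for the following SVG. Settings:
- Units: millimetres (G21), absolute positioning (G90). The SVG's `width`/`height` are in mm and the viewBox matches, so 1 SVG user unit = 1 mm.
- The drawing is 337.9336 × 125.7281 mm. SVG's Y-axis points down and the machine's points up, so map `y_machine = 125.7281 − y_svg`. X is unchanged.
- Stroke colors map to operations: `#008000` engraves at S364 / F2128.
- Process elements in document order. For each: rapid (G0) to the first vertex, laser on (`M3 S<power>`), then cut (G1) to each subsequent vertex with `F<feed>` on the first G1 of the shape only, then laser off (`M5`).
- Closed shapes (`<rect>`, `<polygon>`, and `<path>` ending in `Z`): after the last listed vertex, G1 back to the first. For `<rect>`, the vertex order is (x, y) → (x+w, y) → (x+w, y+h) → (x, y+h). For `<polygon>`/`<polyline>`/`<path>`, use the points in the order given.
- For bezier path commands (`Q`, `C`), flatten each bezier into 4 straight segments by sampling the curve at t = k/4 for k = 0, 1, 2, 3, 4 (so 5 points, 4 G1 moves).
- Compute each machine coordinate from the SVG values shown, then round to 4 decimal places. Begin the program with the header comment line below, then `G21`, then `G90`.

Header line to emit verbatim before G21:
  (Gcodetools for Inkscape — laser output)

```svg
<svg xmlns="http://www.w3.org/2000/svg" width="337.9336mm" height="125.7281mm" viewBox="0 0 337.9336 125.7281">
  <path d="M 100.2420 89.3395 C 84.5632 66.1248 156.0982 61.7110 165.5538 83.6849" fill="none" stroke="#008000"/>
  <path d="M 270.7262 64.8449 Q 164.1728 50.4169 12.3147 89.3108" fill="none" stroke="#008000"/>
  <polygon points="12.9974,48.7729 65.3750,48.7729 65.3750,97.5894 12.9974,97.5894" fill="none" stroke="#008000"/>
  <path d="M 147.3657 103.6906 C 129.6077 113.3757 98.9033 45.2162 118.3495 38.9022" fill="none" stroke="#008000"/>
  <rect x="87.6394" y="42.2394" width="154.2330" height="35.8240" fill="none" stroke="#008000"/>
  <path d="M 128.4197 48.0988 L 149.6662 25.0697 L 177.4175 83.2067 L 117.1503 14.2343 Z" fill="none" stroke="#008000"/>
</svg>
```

(Gcodetools for Inkscape — laser output)
G21
G90
G0 X100.2420 Y36.3886
M3 S364
G1 X102.5028 Y50.1559 F2128
G1 X123.4725 Y56.1616
G1 X149.1549 Y53.6945
G1 X165.5538 Y42.0432
M5
G0 X270.7262 Y60.8832
M3 S364
G1 X214.6180 Y64.7646 F2128
G1 X152.8466 Y61.9807
G1 X85.4122 Y52.5316
G1 X12.3147 Y36.4173
M5
G0 X12.9974 Y76.9552
M3 S364
G1 X65.3750 Y76.9552 F2128
G1 X65.3750 Y28.1387
G1 X12.9974 Y28.1387
G1 X12.9974 Y76.9552
M5
G0 X147.3657 Y22.0375
M3 S364
G1 X132.6056 Y27.1869 F2128
G1 X118.9060 Y48.4320
G1 X112.1822 Y72.6770
G1 X118.3495 Y86.8259
M5
G0 X87.6394 Y83.4887
M3 S364
G1 X241.8724 Y83.4887 F2128
G1 X241.8724 Y47.6647
G1 X87.6394 Y47.6647
G1 X87.6394 Y83.4887
M5
G0 X128.4197 Y77.6293
M3 S364
G1 X149.6662 Y100.6584 F2128
G1 X177.4175 Y42.5214
G1 X117.1503 Y111.4938
G1 X128.4197 Y77.6293
M5

viewBox `0 0 337.9336 125.7281` with mm width/height → 1 unit = 1 mm. Flip: y_m = 125.7281 − y_svg.

**Shape 1** — `<path>` cubic bezier, stroke `#008000` → engrave (S364, F2128). Control points (SVG): P0=(100.2420,89.3395), P1=(84.5632,66.1248), P2=(156.0982,61.7110), P3=(165.5538,83.6849); sampled at t=k/4. Machine vertices: (100.2420,36.3886) → (102.5028,50.1559) → (123.4725,56.1616) → (149.1549,53.6945) → (165.5538,42.0432). Open path.

**Shape 2** — `<path>` quadratic bezier, stroke `#008000` → engrave (S364, F2128). Control points (SVG): P0=(270.7262,64.8449), P1=(164.1728,50.4169), P2=(12.3147,89.3108); sampled at t=k/4. Machine vertices: (270.7262,60.8832) → (214.6180,64.7646) → (152.8466,61.9807) → (85.4122,52.5316) → (12.3147,36.4173). Open path.

**Shape 3** — `<polygon>` rectangle, stroke `#008000` → engrave (S364, F2128). Machine vertices: (12.9974,76.9552) → (65.3750,76.9552) → (65.3750,28.1387) → (12.9974,28.1387) → (12.9974,76.9552). Closed: final G1 returns to the first vertex.

**Shape 4** — `<path>` cubic bezier, stroke `#008000` → engrave (S364, F2128). Control points (SVG): P0=(147.3657,103.6906), P1=(129.6077,113.3757), P2=(98.9033,45.2162), P3=(118.3495,38.9022); sampled at t=k/4. Machine vertices: (147.3657,22.0375) → (132.6056,27.1869) → (118.9060,48.4320) → (112.1822,72.6770) → (118.3495,86.8259). Open path.

**Shape 5** — `<rect>` rectangle, stroke `#008000` → engrave (S364, F2128). Machine vertices: (87.6394,83.4887) → (241.8724,83.4887) → (241.8724,47.6647) → (87.6394,47.6647) → (87.6394,83.4887). Closed: final G1 returns to the first vertex.

**Shape 6** — `<path>` closed polygon, stroke `#008000` → engrave (S364, F2128). Machine vertices: (128.4197,77.6293) → (149.6662,100.6584) → (177.4175,42.5214) → (117.1503,111.4938) → (128.4197,77.6293). Closed: final G1 returns to the first vertex.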